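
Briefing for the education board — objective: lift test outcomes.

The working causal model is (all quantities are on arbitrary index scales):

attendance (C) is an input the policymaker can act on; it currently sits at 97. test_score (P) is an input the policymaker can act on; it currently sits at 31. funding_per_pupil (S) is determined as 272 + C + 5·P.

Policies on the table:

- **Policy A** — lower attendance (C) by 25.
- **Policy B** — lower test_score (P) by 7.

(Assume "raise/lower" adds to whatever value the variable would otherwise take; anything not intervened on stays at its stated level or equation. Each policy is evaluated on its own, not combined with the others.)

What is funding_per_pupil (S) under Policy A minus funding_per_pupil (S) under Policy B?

10

Policy A (C − 25):
  C = 97 − 25 = 72
  P = 31
  S = 272 + 72 + 5·31 = 499
Policy B (P − 7):
  C = 97
  P = 31 − 7 = 24
  S = 272 + 97 + 5·24 = 489
S: 499 − 489 = 10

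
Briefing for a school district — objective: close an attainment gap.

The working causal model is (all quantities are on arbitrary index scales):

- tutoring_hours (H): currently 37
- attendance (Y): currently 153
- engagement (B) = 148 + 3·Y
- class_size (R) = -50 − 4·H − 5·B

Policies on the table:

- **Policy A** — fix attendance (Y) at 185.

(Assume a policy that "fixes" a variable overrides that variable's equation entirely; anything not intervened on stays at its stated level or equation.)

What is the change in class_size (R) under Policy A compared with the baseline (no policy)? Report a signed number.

Baseline:
  H = 37
  Y = 153
  B = 148 + 3·153 = 607
  R = -50 − 4·37 − 5·607 = -3233
Policy A (Y := 185):
  H = 37
  Y = 185
  B = 148 + 3·185 = 703
  R = -50 − 4·37 − 5·703 = -3713
Change in R: -3713 − (-3233) = -480

-480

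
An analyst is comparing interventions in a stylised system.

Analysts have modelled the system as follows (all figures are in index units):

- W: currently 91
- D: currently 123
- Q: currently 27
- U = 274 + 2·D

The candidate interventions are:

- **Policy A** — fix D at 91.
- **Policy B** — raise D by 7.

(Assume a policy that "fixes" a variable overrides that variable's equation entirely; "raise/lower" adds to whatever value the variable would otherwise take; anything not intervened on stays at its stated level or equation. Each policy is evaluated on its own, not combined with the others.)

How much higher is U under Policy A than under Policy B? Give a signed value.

-78

Policy A (D := 91):
  D = 91
  U = 274 + 2·91 = 456
Policy B (D + 7):
  D = 123 + 7 = 130
  U = 274 + 2·130 = 534
U: 456 − 534 = -78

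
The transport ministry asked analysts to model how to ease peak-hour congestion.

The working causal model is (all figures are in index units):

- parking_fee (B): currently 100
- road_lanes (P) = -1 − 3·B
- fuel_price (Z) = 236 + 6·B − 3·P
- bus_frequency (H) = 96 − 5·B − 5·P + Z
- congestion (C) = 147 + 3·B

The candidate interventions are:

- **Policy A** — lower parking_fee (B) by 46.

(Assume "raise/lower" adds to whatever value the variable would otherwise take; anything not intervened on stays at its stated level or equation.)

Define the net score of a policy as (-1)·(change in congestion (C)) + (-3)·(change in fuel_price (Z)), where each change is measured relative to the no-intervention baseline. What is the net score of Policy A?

Baseline:
  B = 100
  P = -1 − 3·100 = -301
  Z = 236 + 6·100 − 3·(-301) = 1739
  C = 147 + 3·100 = 447
Policy A (B − 46):
  B = 100 − 46 = 54
  P = -1 − 3·54 = -163
  Z = 236 + 6·54 − 3·(-163) = 1049
  C = 147 + 3·54 = 309
ΔC = 309 − 447 = -138; ΔZ = 1049 − 1739 = -690
Score = (-1)·(-138) + (-3)·(-690) = 2208

2208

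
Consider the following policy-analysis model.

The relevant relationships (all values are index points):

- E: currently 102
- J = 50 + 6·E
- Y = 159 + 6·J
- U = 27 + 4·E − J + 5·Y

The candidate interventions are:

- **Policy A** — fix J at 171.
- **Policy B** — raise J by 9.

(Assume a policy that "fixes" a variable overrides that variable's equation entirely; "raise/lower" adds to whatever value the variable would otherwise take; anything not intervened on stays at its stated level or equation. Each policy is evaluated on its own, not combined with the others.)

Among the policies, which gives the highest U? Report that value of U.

Policy A (J := 171):
  E = 102
  J = 171
  Y = 159 + 6·171 = 1185
  U = 27 + 4·102 − 171 + 5·1185 = 6189
Policy B (J + 9):
  E = 102
  J = 50 + 6·102 (+9 from intervention) = 671
  Y = 159 + 6·671 = 4185
  U = 27 + 4·102 − 671 + 5·4185 = 20689
Comparing — Policy A: U=6189, Policy B: U=20689. Highest is 20689 (Policy B).

20689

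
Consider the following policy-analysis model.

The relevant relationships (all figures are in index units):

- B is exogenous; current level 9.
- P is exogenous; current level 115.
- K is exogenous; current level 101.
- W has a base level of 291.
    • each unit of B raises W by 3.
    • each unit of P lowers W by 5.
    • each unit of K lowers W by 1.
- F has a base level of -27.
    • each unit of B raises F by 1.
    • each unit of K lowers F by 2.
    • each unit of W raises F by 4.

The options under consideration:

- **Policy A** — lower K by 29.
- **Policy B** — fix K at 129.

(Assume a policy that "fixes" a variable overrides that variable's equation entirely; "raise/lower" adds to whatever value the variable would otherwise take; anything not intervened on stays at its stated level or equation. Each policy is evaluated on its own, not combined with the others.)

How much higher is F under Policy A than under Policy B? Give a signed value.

Policy A (K − 29):
  B = 9
  P = 115
  K = 101 − 29 = 72
  W = 291 + 3·9 − 5·115 − 72 = -329
  F = -27 + 9 − 2·72 + 4·(-329) = -1478
Policy B (K := 129):
  B = 9
  P = 115
  K = 129
  W = 291 + 3·9 − 5·115 − 129 = -386
  F = -27 + 9 − 2·129 + 4·(-386) = -1820
F: -1478 − (-1820) = 342

342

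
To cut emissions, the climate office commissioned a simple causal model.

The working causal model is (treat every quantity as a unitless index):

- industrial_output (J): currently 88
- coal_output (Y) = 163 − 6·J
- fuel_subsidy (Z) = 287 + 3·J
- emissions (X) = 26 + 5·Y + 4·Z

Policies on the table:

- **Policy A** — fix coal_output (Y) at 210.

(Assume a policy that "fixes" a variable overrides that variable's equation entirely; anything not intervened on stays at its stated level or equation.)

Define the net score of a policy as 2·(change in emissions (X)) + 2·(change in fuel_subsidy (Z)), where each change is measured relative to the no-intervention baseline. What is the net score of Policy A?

Baseline:
  J = 88
  Y = 163 − 6·88 = -365
  Z = 287 + 3·88 = 551
  X = 26 + 5·(-365) + 4·551 = 405
Policy A (Y := 210):
  J = 88
  Y = 210
  Z = 287 + 3·88 = 551
  X = 26 + 5·210 + 4·551 = 3280
ΔX = 3280 − 405 = 2875; ΔZ = 551 − 551 = 0
Score = 2·2875 + 2·0 = 5750

5750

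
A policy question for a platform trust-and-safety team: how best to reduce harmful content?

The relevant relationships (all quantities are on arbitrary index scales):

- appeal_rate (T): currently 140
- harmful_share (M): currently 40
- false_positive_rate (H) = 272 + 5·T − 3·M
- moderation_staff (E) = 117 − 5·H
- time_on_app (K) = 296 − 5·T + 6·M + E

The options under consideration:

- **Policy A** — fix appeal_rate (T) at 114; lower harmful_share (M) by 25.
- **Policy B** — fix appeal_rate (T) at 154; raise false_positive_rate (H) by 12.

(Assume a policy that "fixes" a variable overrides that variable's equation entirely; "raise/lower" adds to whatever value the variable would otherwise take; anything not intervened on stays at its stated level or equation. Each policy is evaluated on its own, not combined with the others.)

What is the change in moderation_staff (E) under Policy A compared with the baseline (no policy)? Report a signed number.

Baseline:
  T = 140
  M = 40
  H = 272 + 5·140 − 3·40 = 852
  E = 117 − 5·852 = -4143
Policy A (T := 114, M − 25):
  T = 114
  M = 40 − 25 = 15
  H = 272 + 5·114 − 3·15 = 797
  E = 117 − 5·797 = -3868
Change in E: -3868 − (-4143) = 275

275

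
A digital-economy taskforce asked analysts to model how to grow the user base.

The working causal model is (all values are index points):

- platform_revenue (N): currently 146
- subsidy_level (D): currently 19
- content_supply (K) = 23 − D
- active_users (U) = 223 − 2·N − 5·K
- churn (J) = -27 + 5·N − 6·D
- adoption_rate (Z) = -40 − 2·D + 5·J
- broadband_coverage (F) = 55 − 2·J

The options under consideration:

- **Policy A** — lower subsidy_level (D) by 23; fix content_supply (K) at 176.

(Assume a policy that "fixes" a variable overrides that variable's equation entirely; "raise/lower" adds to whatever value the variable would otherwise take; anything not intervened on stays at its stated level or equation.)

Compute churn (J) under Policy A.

727

Policy A (D − 23, K := 176):
  N = 146
  D = 19 − 23 = -4
  J = -27 + 5·146 − 6·(-4) = 727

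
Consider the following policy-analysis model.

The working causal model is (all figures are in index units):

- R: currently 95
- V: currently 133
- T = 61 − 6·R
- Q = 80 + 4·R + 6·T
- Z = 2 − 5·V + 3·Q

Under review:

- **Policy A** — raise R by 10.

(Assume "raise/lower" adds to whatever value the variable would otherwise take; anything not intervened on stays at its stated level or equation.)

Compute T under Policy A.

Policy A (R + 10):
  R = 95 + 10 = 105
  T = 61 − 6·105 = -569

-569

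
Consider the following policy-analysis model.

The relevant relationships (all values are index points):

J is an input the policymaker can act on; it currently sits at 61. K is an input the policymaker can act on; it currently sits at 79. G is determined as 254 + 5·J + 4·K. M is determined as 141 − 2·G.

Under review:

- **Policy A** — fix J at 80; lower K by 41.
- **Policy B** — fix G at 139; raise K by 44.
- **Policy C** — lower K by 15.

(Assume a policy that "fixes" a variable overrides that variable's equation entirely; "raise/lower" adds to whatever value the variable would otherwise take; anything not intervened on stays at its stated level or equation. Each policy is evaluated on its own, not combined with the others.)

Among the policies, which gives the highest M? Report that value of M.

Policy A (J := 80, K − 41):
  J = 80
  K = 79 − 41 = 38
  G = 254 + 5·80 + 4·38 = 806
  M = 141 − 2·806 = -1471
Policy B (G := 139, K + 44):
  J = 61
  K = 79 + 44 = 123
  G = 139
  M = 141 − 2·139 = -137
Policy C (K − 15):
  J = 61
  K = 79 − 15 = 64
  G = 254 + 5·61 + 4·64 = 815
  M = 141 − 2·815 = -1489
Comparing — Policy A: M=-1471, Policy B: M=-137, Policy C: M=-1489. Highest is -137 (Policy B).

-137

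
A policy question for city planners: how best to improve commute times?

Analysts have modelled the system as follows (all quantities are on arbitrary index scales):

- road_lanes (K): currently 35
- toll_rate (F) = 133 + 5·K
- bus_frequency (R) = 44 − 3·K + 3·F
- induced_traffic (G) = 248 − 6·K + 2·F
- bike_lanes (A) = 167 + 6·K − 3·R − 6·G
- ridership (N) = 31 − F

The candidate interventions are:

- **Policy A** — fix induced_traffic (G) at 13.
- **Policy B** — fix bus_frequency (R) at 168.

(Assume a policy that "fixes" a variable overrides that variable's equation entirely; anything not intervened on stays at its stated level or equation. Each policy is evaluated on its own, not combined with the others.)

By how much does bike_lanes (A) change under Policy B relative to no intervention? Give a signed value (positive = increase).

Baseline:
  K = 35
  F = 133 + 5·35 = 308
  R = 44 − 3·35 + 3·308 = 863
  G = 248 − 6·35 + 2·308 = 654
  A = 167 + 6·35 − 3·863 − 6·654 = -6136
Policy B (R := 168):
  K = 35
  F = 133 + 5·35 = 308
  R = 168
  G = 248 − 6·35 + 2·308 = 654
  A = 167 + 6·35 − 3·168 − 6·654 = -4051
Change in A: -4051 − (-6136) = 2085

2085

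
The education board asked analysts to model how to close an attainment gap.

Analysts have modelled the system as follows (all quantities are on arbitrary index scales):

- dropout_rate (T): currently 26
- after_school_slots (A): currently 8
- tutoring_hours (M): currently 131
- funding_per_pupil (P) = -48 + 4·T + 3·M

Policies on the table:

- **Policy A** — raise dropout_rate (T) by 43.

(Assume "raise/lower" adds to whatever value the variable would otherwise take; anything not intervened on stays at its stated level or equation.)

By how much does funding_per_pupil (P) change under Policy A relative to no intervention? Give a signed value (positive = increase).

172

Baseline:
  T = 26
  M = 131
  P = -48 + 4·26 + 3·131 = 449
Policy A (T + 43):
  T = 26 + 43 = 69
  M = 131
  P = -48 + 4·69 + 3·131 = 621
Change in P: 621 − 449 = 172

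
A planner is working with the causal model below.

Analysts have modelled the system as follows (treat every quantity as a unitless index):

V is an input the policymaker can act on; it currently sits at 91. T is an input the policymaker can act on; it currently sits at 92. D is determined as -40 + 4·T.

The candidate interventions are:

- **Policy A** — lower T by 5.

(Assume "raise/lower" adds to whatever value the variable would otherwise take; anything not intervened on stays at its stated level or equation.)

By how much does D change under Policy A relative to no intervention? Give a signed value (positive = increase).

Baseline:
  T = 92
  D = -40 + 4·92 = 328
Policy A (T − 5):
  T = 92 − 5 = 87
  D = -40 + 4·87 = 308
Change in D: 308 − 328 = -20

-20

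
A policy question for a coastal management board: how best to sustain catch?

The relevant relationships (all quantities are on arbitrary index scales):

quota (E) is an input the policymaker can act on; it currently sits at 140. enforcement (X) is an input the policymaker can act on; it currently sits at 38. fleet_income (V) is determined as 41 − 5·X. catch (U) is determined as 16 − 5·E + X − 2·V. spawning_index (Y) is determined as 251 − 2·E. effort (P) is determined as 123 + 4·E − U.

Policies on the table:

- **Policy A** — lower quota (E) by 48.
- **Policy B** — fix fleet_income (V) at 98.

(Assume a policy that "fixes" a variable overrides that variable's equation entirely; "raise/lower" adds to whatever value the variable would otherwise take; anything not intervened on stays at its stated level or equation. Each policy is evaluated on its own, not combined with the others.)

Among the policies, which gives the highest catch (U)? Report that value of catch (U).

Policy A (E − 48):
  E = 140 − 48 = 92
  X = 38
  V = 41 − 5·38 = -149
  U = 16 − 5·92 + 38 − 2·(-149) = -108
Policy B (V := 98):
  E = 140
  X = 38
  V = 98
  U = 16 − 5·140 + 38 − 2·98 = -842
Comparing — Policy A: U=-108, Policy B: U=-842. Highest is -108 (Policy A).

-108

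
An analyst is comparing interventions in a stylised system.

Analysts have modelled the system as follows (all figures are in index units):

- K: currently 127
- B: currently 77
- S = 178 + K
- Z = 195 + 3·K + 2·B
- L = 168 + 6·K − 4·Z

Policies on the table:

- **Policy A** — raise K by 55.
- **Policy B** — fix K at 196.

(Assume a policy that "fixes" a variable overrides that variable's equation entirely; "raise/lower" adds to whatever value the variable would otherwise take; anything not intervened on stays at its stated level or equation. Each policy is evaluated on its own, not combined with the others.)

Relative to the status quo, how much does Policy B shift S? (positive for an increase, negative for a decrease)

Baseline:
  K = 127
  S = 178 + 127 = 305
Policy B (K := 196):
  K = 196
  S = 178 + 196 = 374
Change in S: 374 − 305 = 69

69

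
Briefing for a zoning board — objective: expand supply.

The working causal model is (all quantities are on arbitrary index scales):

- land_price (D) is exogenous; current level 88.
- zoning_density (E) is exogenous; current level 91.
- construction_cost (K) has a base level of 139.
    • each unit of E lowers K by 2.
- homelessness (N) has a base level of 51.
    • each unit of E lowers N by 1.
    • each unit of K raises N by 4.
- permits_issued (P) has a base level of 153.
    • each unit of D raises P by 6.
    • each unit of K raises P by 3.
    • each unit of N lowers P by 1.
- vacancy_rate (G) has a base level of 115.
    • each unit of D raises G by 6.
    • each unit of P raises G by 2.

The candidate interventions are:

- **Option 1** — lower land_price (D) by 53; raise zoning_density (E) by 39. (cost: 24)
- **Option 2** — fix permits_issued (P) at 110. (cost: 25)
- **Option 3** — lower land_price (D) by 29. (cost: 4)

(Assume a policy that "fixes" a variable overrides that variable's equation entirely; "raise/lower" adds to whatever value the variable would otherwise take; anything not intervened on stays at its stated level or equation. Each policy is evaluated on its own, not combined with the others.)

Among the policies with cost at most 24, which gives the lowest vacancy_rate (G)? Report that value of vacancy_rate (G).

Option 1 (D − 53, E + 39):
  D = 88 − 53 = 35
  E = 91 + 39 = 130
  K = 139 − 2·130 = -121
  N = 51 − 130 + 4·(-121) = -563
  P = 153 + 6·35 + 3·(-121) − (-563) = 563
  G = 115 + 6·35 + 2·563 = 1451
Option 3 (D − 29):
  D = 88 − 29 = 59
  E = 91
  K = 139 − 2·91 = -43
  N = 51 − 91 + 4·(-43) = -212
  P = 153 + 6·59 + 3·(-43) − (-212) = 590
  G = 115 + 6·59 + 2·590 = 1649
Comparing — Option 1: G=1451, Option 3: G=1649. Lowest is 1451 (Option 1).

1451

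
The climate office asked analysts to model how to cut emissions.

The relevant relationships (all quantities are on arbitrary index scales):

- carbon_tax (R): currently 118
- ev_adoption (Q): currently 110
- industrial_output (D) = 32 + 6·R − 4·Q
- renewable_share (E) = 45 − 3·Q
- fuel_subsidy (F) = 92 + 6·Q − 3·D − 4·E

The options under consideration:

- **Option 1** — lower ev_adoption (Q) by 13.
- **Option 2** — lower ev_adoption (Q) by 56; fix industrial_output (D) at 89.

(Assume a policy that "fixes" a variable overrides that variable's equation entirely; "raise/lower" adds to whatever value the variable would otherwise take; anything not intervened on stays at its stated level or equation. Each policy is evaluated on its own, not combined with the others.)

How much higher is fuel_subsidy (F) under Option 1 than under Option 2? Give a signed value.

Option 1 (Q − 13):
  R = 118
  Q = 110 − 13 = 97
  D = 32 + 6·118 − 4·97 = 352
  E = 45 − 3·97 = -246
  F = 92 + 6·97 − 3·352 − 4·(-246) = 602
Option 2 (Q − 56, D := 89):
  R = 118
  Q = 110 − 56 = 54
  D = 89
  E = 45 − 3·54 = -117
  F = 92 + 6·54 − 3·89 − 4·(-117) = 617
F: 602 − 617 = -15

-15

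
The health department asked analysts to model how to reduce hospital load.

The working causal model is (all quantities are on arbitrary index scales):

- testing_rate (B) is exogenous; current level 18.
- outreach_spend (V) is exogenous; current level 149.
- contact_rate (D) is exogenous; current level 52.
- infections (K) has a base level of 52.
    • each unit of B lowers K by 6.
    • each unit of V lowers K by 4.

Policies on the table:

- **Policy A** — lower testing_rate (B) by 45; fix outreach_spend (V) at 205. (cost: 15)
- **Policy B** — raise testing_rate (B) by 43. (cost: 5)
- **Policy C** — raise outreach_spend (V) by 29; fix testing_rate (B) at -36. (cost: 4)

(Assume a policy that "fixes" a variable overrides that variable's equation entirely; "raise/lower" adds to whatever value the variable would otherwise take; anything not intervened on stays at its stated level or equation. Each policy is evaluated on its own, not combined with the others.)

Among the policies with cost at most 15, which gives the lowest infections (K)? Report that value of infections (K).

Policy A (B − 45, V := 205):
  B = 18 − 45 = -27
  V = 205
  K = 52 − 6·(-27) − 4·205 = -606
Policy B (B + 43):
  B = 18 + 43 = 61
  V = 149
  K = 52 − 6·61 − 4·149 = -910
Policy C (V + 29, B := -36):
  B = -36
  V = 149 + 29 = 178
  K = 52 − 6·(-36) − 4·178 = -444
Comparing — Policy A: K=-606, Policy B: K=-910, Policy C: K=-444. Lowest is -910 (Policy B).

-910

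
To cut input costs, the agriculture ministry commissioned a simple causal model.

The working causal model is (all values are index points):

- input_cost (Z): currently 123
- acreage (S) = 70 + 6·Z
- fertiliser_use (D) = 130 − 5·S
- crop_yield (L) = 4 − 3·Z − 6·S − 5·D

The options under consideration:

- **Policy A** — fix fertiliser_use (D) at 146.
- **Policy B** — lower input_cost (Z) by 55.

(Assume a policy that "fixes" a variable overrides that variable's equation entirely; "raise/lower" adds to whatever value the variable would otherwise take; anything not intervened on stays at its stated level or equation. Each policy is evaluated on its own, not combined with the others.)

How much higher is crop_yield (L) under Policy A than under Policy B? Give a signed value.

-14175

Policy A (D := 146):
  Z = 123
  S = 70 + 6·123 = 808
  D = 146
  L = 4 − 3·123 − 6·808 − 5·146 = -5943
Policy B (Z − 55):
  Z = 123 − 55 = 68
  S = 70 + 6·68 = 478
  D = 130 − 5·478 = -2260
  L = 4 − 3·68 − 6·478 − 5·(-2260) = 8232
L: -5943 − 8232 = -14175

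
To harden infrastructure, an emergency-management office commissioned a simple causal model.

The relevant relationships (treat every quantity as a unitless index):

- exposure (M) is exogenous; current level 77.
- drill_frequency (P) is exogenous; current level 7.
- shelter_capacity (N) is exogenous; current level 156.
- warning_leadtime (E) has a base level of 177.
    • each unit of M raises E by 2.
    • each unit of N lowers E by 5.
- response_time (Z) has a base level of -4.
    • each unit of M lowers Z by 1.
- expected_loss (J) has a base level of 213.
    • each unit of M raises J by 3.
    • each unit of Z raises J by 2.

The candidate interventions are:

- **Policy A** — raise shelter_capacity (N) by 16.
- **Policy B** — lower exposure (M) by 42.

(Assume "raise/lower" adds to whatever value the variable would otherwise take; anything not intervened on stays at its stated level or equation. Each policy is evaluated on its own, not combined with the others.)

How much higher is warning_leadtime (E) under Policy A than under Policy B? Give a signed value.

4

Policy A (N + 16):
  M = 77
  N = 156 + 16 = 172
  E = 177 + 2·77 − 5·172 = -529
Policy B (M − 42):
  M = 77 − 42 = 35
  N = 156
  E = 177 + 2·35 − 5·156 = -533
E: -529 − (-533) = 4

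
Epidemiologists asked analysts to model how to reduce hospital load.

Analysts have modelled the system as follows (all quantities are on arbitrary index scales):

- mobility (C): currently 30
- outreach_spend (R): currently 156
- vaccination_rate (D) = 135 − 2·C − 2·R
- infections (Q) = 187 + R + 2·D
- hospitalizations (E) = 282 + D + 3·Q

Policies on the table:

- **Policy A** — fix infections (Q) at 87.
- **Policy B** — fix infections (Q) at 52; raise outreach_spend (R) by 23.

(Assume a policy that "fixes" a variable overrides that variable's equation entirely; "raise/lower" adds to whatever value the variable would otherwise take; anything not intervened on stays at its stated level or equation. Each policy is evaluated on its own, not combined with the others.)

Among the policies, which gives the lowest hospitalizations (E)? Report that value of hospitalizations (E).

Policy A (Q := 87):
  C = 30
  R = 156
  D = 135 − 2·30 − 2·156 = -237
  Q = 87
  E = 282 + (-237) + 3·87 = 306
Policy B (Q := 52, R + 23):
  C = 30
  R = 156 + 23 = 179
  D = 135 − 2·30 − 2·179 = -283
  Q = 52
  E = 282 + (-283) + 3·52 = 155
Comparing — Policy A: E=306, Policy B: E=155. Lowest is 155 (Policy B).

155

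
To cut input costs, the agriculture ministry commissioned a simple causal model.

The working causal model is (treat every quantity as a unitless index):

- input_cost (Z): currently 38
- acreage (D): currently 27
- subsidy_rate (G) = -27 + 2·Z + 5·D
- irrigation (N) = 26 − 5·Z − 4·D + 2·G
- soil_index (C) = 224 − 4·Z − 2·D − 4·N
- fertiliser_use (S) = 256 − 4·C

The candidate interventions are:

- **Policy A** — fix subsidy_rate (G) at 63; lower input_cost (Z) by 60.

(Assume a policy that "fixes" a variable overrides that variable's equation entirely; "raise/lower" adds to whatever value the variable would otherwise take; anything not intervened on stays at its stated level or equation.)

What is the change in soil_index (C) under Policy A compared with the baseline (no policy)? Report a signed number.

Baseline:
  Z = 38
  D = 27
  G = -27 + 2·38 + 5·27 = 184
  N = 26 − 5·38 − 4·27 + 2·184 = 96
  C = 224 − 4·38 − 2·27 − 4·96 = -366
Policy A (G := 63, Z − 60):
  Z = 38 − 60 = -22
  D = 27
  G = 63
  N = 26 − 5·(-22) − 4·27 + 2·63 = 154
  C = 224 − 4·(-22) − 2·27 − 4·154 = -358
Change in C: -358 − (-366) = 8

8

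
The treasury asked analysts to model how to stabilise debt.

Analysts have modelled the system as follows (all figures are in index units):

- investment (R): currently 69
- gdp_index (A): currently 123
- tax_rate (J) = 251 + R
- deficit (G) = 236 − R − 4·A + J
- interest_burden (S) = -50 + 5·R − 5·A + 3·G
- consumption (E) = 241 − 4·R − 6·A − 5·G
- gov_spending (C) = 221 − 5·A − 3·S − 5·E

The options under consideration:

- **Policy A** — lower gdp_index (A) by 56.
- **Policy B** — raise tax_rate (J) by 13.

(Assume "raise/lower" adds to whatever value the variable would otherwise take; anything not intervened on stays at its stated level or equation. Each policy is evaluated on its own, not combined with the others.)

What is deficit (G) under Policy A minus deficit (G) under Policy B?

Policy A (A − 56):
  R = 69
  A = 123 − 56 = 67
  J = 251 + 69 = 320
  G = 236 − 69 − 4·67 + 320 = 219
Policy B (J + 13):
  R = 69
  A = 123
  J = 251 + 69 (+13 from intervention) = 333
  G = 236 − 69 − 4·123 + 333 = 8
G: 219 − 8 = 211

211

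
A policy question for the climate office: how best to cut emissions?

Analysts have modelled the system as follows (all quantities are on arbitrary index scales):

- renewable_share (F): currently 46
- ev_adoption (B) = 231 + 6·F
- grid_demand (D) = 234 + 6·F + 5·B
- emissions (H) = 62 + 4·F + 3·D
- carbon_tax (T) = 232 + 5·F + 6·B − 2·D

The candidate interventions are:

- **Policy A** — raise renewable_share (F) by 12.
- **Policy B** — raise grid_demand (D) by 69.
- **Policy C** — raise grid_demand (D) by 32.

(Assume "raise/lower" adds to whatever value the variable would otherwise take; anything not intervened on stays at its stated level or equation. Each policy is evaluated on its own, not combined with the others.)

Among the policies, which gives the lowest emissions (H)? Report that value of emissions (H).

9477

Policy A (F + 12):
  F = 46 + 12 = 58
  B = 231 + 6·58 = 579
  D = 234 + 6·58 + 5·579 = 3477
  H = 62 + 4·58 + 3·3477 = 10725
Policy B (D + 69):
  F = 46
  B = 231 + 6·46 = 507
  D = 234 + 6·46 + 5·507 (+69 from intervention) = 3114
  H = 62 + 4·46 + 3·3114 = 9588
Policy C (D + 32):
  F = 46
  B = 231 + 6·46 = 507
  D = 234 + 6·46 + 5·507 (+32 from intervention) = 3077
  H = 62 + 4·46 + 3·3077 = 9477
Comparing — Policy A: H=10725, Policy B: H=9588, Policy C: H=9477. Lowest is 9477 (Policy C).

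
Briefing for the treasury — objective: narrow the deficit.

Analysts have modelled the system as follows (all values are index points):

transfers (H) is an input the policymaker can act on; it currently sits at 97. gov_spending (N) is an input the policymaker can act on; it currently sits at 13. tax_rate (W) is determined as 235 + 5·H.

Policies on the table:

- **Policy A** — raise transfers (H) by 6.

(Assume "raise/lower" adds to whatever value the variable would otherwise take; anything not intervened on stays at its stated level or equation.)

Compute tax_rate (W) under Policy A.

Policy A (H + 6):
  H = 97 + 6 = 103
  W = 235 + 5·103 = 750

750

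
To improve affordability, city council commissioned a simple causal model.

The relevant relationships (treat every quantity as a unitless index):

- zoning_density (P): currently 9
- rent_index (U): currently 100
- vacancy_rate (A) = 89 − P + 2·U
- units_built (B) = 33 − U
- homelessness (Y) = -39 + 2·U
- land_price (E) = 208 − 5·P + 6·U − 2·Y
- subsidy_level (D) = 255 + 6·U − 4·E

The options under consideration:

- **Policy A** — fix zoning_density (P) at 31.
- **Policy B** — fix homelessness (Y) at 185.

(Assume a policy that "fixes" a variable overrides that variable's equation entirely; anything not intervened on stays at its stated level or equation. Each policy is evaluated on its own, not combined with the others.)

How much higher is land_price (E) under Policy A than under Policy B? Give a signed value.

-62

Policy A (P := 31):
  P = 31
  U = 100
  Y = -39 + 2·100 = 161
  E = 208 − 5·31 + 6·100 − 2·161 = 331
Policy B (Y := 185):
  P = 9
  U = 100
  Y = 185
  E = 208 − 5·9 + 6·100 − 2·185 = 393
E: 331 − 393 = -62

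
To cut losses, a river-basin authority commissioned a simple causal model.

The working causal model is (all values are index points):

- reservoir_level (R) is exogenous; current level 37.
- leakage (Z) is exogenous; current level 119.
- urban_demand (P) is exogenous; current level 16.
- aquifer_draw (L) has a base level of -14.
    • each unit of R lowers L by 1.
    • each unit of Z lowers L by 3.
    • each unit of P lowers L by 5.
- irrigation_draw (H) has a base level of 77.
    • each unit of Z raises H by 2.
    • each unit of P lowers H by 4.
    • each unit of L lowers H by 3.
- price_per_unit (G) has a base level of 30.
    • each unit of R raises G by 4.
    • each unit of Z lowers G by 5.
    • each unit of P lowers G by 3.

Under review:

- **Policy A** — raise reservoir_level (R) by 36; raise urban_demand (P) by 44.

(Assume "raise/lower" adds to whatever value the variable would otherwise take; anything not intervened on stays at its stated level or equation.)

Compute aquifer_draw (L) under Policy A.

-744

Policy A (R + 36, P + 44):
  R = 37 + 36 = 73
  Z = 119
  P = 16 + 44 = 60
  L = -14 − 73 − 3·119 − 5·60 = -744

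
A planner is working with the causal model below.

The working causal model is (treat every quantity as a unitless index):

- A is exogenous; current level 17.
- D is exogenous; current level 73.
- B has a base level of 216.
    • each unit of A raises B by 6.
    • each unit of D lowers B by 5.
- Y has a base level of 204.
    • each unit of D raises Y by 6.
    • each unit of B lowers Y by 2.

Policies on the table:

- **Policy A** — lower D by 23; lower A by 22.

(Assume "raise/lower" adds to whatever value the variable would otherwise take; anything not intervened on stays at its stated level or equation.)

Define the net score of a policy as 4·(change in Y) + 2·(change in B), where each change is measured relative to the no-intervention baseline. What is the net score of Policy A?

-450

Baseline:
  A = 17
  D = 73
  B = 216 + 6·17 − 5·73 = -47
  Y = 204 + 6·73 − 2·(-47) = 736
Policy A (D − 23, A − 22):
  A = 17 − 22 = -5
  D = 73 − 23 = 50
  B = 216 + 6·(-5) − 5·50 = -64
  Y = 204 + 6·50 − 2·(-64) = 632
ΔY = 632 − 736 = -104; ΔB = -64 − (-47) = -17
Score = 4·(-104) + 2·(-17) = -450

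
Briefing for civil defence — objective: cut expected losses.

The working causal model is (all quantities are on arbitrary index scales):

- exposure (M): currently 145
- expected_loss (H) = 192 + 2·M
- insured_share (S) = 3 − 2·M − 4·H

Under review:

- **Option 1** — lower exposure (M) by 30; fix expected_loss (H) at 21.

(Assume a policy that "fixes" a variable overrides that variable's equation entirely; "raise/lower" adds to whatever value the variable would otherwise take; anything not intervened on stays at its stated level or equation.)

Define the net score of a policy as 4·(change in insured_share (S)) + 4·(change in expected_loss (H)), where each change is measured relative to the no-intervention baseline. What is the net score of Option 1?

5772

Baseline:
  M = 145
  H = 192 + 2·145 = 482
  S = 3 − 2·145 − 4·482 = -2215
Option 1 (M − 30, H := 21):
  M = 145 − 30 = 115
  H = 21
  S = 3 − 2·115 − 4·21 = -311
ΔS = -311 − (-2215) = 1904; ΔH = 21 − 482 = -461
Score = 4·1904 + 4·(-461) = 5772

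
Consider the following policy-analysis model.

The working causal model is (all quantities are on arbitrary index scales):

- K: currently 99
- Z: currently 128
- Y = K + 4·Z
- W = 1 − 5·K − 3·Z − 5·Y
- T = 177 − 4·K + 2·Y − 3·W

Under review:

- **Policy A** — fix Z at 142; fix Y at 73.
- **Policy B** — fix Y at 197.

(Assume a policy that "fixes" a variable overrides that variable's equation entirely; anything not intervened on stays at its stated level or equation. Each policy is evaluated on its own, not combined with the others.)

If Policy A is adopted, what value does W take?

-1285

Policy A (Z := 142, Y := 73):
  K = 99
  Z = 142
  Y = 73
  W = 1 − 5·99 − 3·142 − 5·73 = -1285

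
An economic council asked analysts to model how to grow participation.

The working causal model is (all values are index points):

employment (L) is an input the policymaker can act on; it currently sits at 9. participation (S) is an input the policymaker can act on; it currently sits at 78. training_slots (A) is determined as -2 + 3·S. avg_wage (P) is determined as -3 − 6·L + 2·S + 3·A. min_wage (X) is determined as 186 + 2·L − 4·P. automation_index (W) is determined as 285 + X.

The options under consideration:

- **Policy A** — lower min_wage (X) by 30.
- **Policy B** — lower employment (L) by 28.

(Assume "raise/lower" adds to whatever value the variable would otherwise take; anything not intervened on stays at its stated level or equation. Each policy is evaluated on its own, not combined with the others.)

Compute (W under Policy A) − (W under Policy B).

698

Policy A (X − 30):
  L = 9
  S = 78
  A = -2 + 3·78 = 232
  P = -3 − 6·9 + 2·78 + 3·232 = 795
  X = 186 + 2·9 − 4·795 (−30 from intervention) = -3006
  W = 285 + (-3006) = -2721
Policy B (L − 28):
  L = 9 − 28 = -19
  S = 78
  A = -2 + 3·78 = 232
  P = -3 − 6·(-19) + 2·78 + 3·232 = 963
  X = 186 + 2·(-19) − 4·963 = -3704
  W = 285 + (-3704) = -3419
W: -2721 − (-3419) = 698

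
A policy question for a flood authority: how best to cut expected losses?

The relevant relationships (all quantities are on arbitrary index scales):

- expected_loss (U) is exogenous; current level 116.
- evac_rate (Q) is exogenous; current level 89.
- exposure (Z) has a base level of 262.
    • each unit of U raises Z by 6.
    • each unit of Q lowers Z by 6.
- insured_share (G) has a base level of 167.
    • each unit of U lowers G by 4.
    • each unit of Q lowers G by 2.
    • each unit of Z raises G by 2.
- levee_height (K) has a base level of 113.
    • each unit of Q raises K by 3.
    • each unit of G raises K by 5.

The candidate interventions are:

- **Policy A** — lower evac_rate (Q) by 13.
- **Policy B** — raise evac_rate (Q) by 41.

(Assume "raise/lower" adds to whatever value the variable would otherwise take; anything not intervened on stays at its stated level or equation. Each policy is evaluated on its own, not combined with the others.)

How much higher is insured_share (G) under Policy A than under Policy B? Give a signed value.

756

Policy A (Q − 13):
  U = 116
  Q = 89 − 13 = 76
  Z = 262 + 6·116 − 6·76 = 502
  G = 167 − 4·116 − 2·76 + 2·502 = 555
Policy B (Q + 41):
  U = 116
  Q = 89 + 41 = 130
  Z = 262 + 6·116 − 6·130 = 178
  G = 167 − 4·116 − 2·130 + 2·178 = -201
G: 555 − (-201) = 756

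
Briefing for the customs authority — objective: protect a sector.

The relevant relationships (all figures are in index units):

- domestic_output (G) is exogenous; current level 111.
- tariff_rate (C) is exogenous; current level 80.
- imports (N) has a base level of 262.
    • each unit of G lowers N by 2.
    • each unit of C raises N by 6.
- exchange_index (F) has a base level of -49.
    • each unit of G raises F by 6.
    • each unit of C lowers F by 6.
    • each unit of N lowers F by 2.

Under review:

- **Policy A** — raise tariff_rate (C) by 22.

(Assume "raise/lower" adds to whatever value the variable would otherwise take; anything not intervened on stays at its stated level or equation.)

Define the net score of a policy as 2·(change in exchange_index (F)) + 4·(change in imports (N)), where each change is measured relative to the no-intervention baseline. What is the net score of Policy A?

-264

Baseline:
  G = 111
  C = 80
  N = 262 − 2·111 + 6·80 = 520
  F = -49 + 6·111 − 6·80 − 2·520 = -903
Policy A (C + 22):
  G = 111
  C = 80 + 22 = 102
  N = 262 − 2·111 + 6·102 = 652
  F = -49 + 6·111 − 6·102 − 2·652 = -1299
ΔF = -1299 − (-903) = -396; ΔN = 652 − 520 = 132
Score = 2·(-396) + 4·132 = -264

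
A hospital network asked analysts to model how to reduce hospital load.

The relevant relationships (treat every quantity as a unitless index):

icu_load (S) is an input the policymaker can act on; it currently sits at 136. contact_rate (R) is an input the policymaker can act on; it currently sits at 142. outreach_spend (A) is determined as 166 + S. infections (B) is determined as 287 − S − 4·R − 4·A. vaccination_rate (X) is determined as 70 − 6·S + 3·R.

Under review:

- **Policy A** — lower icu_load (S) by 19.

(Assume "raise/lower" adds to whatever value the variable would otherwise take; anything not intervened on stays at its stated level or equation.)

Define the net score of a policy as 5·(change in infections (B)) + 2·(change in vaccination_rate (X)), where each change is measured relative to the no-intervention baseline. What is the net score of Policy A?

703

Baseline:
  S = 136
  R = 142
  A = 166 + 136 = 302
  B = 287 − 136 − 4·142 − 4·302 = -1625
  X = 70 − 6·136 + 3·142 = -320
Policy A (S − 19):
  S = 136 − 19 = 117
  R = 142
  A = 166 + 117 = 283
  B = 287 − 117 − 4·142 − 4·283 = -1530
  X = 70 − 6·117 + 3·142 = -206
ΔB = -1530 − (-1625) = 95; ΔX = -206 − (-320) = 114
Score = 5·95 + 2·114 = 703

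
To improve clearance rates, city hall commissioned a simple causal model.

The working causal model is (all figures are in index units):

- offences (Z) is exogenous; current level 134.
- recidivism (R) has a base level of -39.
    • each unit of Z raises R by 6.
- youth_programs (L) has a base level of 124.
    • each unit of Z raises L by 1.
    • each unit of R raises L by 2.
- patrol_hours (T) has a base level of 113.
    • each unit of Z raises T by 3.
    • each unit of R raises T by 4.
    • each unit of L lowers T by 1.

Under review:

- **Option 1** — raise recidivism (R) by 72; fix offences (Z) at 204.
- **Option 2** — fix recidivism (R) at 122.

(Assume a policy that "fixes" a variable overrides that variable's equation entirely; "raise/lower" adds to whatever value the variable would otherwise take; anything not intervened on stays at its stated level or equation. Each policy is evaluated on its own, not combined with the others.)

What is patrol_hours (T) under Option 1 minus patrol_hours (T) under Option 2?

2410

Option 1 (R + 72, Z := 204):
  Z = 204
  R = -39 + 6·204 (+72 from intervention) = 1257
  L = 124 + 204 + 2·1257 = 2842
  T = 113 + 3·204 + 4·1257 − 2842 = 2911
Option 2 (R := 122):
  Z = 134
  R = 122
  L = 124 + 134 + 2·122 = 502
  T = 113 + 3·134 + 4·122 − 502 = 501
T: 2911 − 501 = 2410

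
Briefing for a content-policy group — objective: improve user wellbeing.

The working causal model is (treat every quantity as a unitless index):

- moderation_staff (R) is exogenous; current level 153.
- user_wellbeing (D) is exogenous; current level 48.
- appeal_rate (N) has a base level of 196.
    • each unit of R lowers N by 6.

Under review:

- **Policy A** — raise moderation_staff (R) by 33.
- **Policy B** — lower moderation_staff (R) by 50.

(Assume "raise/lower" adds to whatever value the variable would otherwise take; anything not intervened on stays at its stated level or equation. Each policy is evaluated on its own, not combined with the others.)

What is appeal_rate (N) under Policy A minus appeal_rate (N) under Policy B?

Policy A (R + 33):
  R = 153 + 33 = 186
  N = 196 − 6·186 = -920
Policy B (R − 50):
  R = 153 − 50 = 103
  N = 196 − 6·103 = -422
N: -920 − (-422) = -498

-498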